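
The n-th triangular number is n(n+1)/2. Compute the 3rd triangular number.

The 3rd triangular number is n(n+1)/2 with n = 3.
3·4/2 = 12/2 = 6.

6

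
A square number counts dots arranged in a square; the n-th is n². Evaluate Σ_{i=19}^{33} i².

Σ_{i=19}^{33} i² = 12529 − 2109 = 10420.

10420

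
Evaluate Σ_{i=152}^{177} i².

705029

Σ_{i=152}^{177} i² = 1864105 − 1159076 = 705029.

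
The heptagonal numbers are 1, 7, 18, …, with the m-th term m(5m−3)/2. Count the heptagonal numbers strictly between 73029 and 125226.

53

The n-th heptagonal number is n(5n−3)/2.
Smallest index with value > 73029: n = 172 (giving 73702).
Largest index with value < 125226: n = 224 (giving 125104).
Indices 172 through 224: 53 terms.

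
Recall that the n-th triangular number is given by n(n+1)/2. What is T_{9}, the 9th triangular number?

The 9th triangular number is n(n+1)/2 with n = 9.
9·10/2 = 90/2 = 45.

45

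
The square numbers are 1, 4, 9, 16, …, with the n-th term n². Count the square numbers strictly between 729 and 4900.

The n-th square number is n².
Smallest index with value > 729: n = 28 (giving 784).
Largest index with value < 4900: n = 69 (giving 4761).
Indices 28 through 69: 42 terms.

42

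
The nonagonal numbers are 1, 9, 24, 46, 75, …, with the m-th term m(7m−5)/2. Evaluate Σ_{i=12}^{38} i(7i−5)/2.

Σ i(7i−5)/2 = (7Σi² − 5Σi) / 2 over i = 12..38.
Σi = 741 − 66 = 675 and Σi² = 19019 − 506 = 18513.
(7·18513 − 5·675) / 2 = 126216/2 = 63108.

63108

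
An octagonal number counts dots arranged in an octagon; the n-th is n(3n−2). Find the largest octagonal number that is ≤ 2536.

2465

Solve n(3n−2) ≤ 2536 for integer n.
n = 29 gives 2465 ≤ 2536, while n = 30 gives 2640 > 2536; so the answer is 2465.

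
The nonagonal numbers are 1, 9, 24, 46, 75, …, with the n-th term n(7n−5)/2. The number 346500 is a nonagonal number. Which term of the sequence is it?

315

Set n(7n−5)/2 = 346500, giving 7n² − 5n − 693000 = 0.
So n = (5 + 4405) / 14 = 4410/14 = 315.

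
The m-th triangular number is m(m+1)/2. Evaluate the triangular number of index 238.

The 238th triangular number is n(n+1)/2 with n = 238.
238·239/2 = 56882/2 = 28441.

28441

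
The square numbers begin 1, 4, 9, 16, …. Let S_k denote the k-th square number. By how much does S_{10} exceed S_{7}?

51

10² = 100 and 7² = 49.
Difference: 100 − 49 = 51.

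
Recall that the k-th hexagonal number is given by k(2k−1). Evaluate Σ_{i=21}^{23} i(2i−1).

2842

Σ i(2i−1) = 2Σi² − Σi over i = 21..23.
Σi = 276 − 210 = 66 and Σi² = 4324 − 2870 = 1454.
2·1454 − 1·66 = 2842.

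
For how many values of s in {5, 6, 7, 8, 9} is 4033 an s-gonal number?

s = 5: P(5, 52) = 4030 and P(5, 53) = 4187; 4033 is not s-gonal.
s = 6: P(6, 45) = 4005 and P(6, 46) = 4186; 4033 is not s-gonal.
s = 7: P(7, 40) = 3940 and P(7, 41) = 4141; 4033 is not s-gonal.
s = 8: P(8, 37) = 4033. ✓
s = 9: P(9, 34) = 3961 and P(9, 35) = 4200; 4033 is not s-gonal.
Hits: s ∈ {8} → 1.

1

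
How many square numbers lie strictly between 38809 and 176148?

The n-th square number is n².
Smallest index with value > 38809: n = 198 (giving 39204).
Largest index with value < 176148: n = 419 (giving 175561).
Indices 198 through 419: 222 terms.

222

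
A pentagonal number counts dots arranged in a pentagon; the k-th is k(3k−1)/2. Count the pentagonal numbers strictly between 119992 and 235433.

113

The n-th pentagonal number is n(3n−1)/2.
Smallest index with value > 119992: n = 284 (giving 120842).
Largest index with value < 235433: n = 396 (giving 235026).
Indices 284 through 396: 113 terms.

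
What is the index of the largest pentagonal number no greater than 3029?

45

Solve n(3n−1)/2 ≤ 3029 for integer n.
n = 45 gives 3015 ≤ 3029, while n = 46 gives 3151 > 3029; so the answer is index 45.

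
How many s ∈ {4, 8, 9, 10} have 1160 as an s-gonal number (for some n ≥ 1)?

1

s = 4: P(4, 34) = 1156 and P(4, 35) = 1225; 1160 is not s-gonal.
s = 8: P(8, 20) = 1160. ✓
s = 9: P(9, 18) = 1089 and P(9, 19) = 1216; 1160 is not s-gonal.
s = 10: P(10, 17) = 1105 and P(10, 18) = 1242; 1160 is not s-gonal.
Hits: s ∈ {8} → 1.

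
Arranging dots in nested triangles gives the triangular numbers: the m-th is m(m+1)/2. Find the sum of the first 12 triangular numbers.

364

Σ i(i+1)/2 = (Σi² + Σi) / 2 over i = 1..12.
Σi = 78 and Σi² = 650.
(1·650 + 1·78) / 2 = 728/2 = 364.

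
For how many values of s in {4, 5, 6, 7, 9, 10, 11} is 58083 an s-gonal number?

1

s = 4: P(4, 241) = 58081 and P(4, 242) = 58564; 58083 is not s-gonal.
s = 5: P(5, 196) = 57526 and P(5, 197) = 58115; 58083 is not s-gonal.
s = 6: P(6, 170) = 57630 and P(6, 171) = 58311; 58083 is not s-gonal.
s = 7: P(7, 152) = 57532 and P(7, 153) = 58293; 58083 is not s-gonal.
s = 9: P(9, 129) = 57921 and P(9, 130) = 58825; 58083 is not s-gonal.
s = 10: P(10, 120) = 57240 and P(10, 121) = 58201; 58083 is not s-gonal.
s = 11: P(11, 114) = 58083. ✓
Hits: s ∈ {11} → 1.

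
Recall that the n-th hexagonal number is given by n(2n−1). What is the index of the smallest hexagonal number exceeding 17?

4

Solve n(2n−1) > 17 for integer n.
The largest n with value ≤ 17 is 3 (since 15 ≤ 17 < 28), so the first above is n = 4, value 28.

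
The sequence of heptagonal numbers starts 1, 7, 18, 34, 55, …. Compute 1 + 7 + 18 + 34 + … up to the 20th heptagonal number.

6860

Σ i(5i−3)/2 = (5Σi² − 3Σi) / 2 over i = 1..20.
Σi = 210 and Σi² = 2870.
(5·2870 − 3·210) / 2 = 13720/2 = 6860.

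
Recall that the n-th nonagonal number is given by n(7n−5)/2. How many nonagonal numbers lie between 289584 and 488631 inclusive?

The n-th nonagonal number is n(7n−5)/2.
Smallest index with value ≥ 289584: n = 288 (giving 289584).
Largest index with value ≤ 488631: n = 374 (giving 488631).
Indices 288 through 374: 87 terms.

87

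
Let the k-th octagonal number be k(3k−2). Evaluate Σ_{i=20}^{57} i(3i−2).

179759

Σ i(3i−2) = 3Σi² − 2Σi over i = 20..57.
Σi = 1653 − 190 = 1463 and Σi² = 63365 − 2470 = 60895.
3·60895 − 2·1463 = 179759.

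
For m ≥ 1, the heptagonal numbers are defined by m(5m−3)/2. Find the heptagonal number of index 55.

7480

The 55th heptagonal number is n(5n−3)/2 with n = 55.
55·(5·55 − 3)/2 = 55·272/2 = 55·136 = 7480.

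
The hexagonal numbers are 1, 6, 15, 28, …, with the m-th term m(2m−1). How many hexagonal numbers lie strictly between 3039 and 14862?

The n-th hexagonal number is n(2n−1).
Smallest index with value > 3039: n = 40 (giving 3160).
Largest index with value < 14862: n = 86 (giving 14706).
Indices 40 through 86: 47 terms.

47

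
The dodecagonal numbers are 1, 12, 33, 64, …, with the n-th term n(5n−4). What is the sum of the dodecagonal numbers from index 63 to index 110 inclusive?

Σ i(5i−4) = 5Σi² − 4Σi over i = 63..110.
Σi = 6105 − 1953 = 4152 and Σi² = 449735 − 81375 = 368360.
5·368360 − 4·4152 = 1825192.

1825192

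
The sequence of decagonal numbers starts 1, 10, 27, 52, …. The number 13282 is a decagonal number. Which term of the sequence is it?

58

Set n(4n−3) = 13282, giving 4n² − 3n − 13282 = 0.
The discriminant is 9 + 16·13282 = 212521, and √212521 = 461.
So n = (3 + 461) / 8 = 464/8 = 58.
Check: 58·(4·58 − 3) = 13282. ✓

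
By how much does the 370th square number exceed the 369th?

n² − (n−1)² = 2n − 1, so 370² − 369² = 2·370 − 1 = 739.

739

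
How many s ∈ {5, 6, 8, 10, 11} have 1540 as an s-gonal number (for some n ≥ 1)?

2

s = 5: P(5, 32) = 1520 and P(5, 33) = 1617; 1540 is not s-gonal.
s = 6: P(6, 28) = 1540. ✓
s = 8: P(8, 22) = 1408 and P(8, 23) = 1541; 1540 is not s-gonal.
s = 10: P(10, 20) = 1540. ✓
s = 11: P(11, 18) = 1395 and P(11, 19) = 1558; 1540 is not s-gonal.
Hits: s ∈ {6, 10} → 2.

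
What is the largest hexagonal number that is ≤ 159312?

158766

Solve n(2n−1) ≤ 159312 for integer n.
n = 282 gives 158766 ≤ 159312, while n = 283 gives 159895 > 159312; so the answer is 158766.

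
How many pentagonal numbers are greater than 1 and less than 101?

The n-th pentagonal number is n(3n−1)/2.
Smallest index with value > 1: n = 2 (giving 5).
Largest index with value < 101: n = 8 (giving 92).
Indices 2 through 8: 7 terms.

7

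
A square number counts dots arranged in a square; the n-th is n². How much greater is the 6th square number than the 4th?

20

6² = 36 and 4² = 16.
Difference: 36 − 16 = 20.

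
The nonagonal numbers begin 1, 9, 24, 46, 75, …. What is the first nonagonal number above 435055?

435249

Solve n(7n−5)/2 > 435055 for integer n.
The largest n with value ≤ 435055 is 352 (since 432784 ≤ 435055 < 435249), so the first above is n = 353, value 435249.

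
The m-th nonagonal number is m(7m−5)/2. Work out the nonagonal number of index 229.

229·(7·229 − 5)/2 = 229·1598/2 = 229·799 = 182971.

182971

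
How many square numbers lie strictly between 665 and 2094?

The n-th square number is n².
Smallest index with value > 665: n = 26 (giving 676).
Largest index with value < 2094: n = 45 (giving 2025).
Indices 26 through 45: 20 terms.

20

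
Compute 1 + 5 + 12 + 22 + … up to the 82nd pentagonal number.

Σ i(3i−1)/2 = (3Σi² − Σi) / 2 over i = 1..82.
Σi = 3403 and Σi² = 187165.
(3·187165 − 1·3403) / 2 = 558092/2 = 279046.

279046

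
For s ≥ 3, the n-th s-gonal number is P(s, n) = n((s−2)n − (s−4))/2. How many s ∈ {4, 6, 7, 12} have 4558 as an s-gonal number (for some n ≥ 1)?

s = 4: P(4, 67) = 4489 and P(4, 68) = 4624; 4558 is not s-gonal.
s = 6: P(6, 47) = 4371 and P(6, 48) = 4560; 4558 is not s-gonal.
s = 7: P(7, 43) = 4558. ✓
s = 12: P(12, 30) = 4380 and P(12, 31) = 4681; 4558 is not s-gonal.
Hits: s ∈ {7} → 1.

1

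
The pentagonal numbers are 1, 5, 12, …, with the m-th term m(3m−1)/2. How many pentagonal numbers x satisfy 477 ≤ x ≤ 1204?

11

The n-th pentagonal number is n(3n−1)/2.
Smallest index with value ≥ 477: n = 18 (giving 477).
Largest index with value ≤ 1204: n = 28 (giving 1162).
Indices 18 through 28: 11 terms.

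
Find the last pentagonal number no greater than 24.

Solve n(3n−1)/2 ≤ 24 for integer n.
n = 4 gives 22 ≤ 24, while n = 5 gives 35 > 24; so the answer is 22.

22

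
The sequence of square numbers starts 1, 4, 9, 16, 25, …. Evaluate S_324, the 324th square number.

104976

The 324th square number is n² with n = 324.
324² = 104976.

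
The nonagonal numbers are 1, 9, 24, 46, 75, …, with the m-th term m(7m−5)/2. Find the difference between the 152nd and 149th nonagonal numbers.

152·(7·152 − 5)/2 = 80484 and 149·(7·149 − 5)/2 = 77331.
Difference: 80484 − 77331 = 3153.

3153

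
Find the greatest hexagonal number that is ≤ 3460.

3321

Solve n(2n−1) ≤ 3460 for integer n.
n = 41 gives 3321 ≤ 3460, while n = 42 gives 3486 > 3460; so the answer is 3321.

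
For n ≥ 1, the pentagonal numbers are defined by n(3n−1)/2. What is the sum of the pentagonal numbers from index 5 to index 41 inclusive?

35261

Σ i(3i−1)/2 = (3Σi² − Σi) / 2 over i = 5..41.
Σi = 861 − 10 = 851 and Σi² = 23821 − 30 = 23791.
(3·23791 − 1·851) / 2 = 70522/2 = 35261.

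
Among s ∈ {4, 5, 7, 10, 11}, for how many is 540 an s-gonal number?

s = 4: P(4, 23) = 529 and P(4, 24) = 576; 540 is not s-gonal.
s = 5: P(5, 19) = 532 and P(5, 20) = 590; 540 is not s-gonal.
s = 7: P(7, 15) = 540. ✓
s = 10: P(10, 12) = 540. ✓
s = 11: P(11, 11) = 506 and P(11, 12) = 606; 540 is not s-gonal.
Hits: s ∈ {7, 10} → 2.

2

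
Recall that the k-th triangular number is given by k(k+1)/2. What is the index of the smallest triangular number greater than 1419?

Solve n(n+1)/2 > 1419 for integer n.
The largest n with value ≤ 1419 is 52 (since 1378 ≤ 1419 < 1431), so the first above is n = 53, value 1431.

53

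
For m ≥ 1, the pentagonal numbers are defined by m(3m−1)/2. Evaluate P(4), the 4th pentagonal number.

22

The 4th pentagonal number is n(3n−1)/2 with n = 4.
4·(3·4 − 1)/2 = 4·11/2 = 22.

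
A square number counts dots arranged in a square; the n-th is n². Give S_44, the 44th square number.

1936

The 44th square number is n² with n = 44.
44² = 1936.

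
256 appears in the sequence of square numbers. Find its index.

16

We need n² = 256, so n = √256 = 16.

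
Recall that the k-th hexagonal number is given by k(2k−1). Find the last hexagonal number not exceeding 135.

Solve n(2n−1) ≤ 135 for integer n.
n = 8 gives 120 ≤ 135, while n = 9 gives 153 > 135; so the answer is 120.

120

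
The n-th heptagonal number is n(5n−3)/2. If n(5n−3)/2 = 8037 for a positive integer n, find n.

Set n(5n−3)/2 = 8037, giving 5n² − 3n − 16074 = 0.
So n = (3 + 567) / 10 = 570/10 = 57.
Check: 57·(5·57 − 3)/2 = 8037. ✓

57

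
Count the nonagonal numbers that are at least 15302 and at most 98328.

101

The n-th nonagonal number is n(7n−5)/2.
Smallest index with value ≥ 15302: n = 67 (giving 15544).
Largest index with value ≤ 98328: n = 167 (giving 97194).
Indices 67 through 167: 101 terms.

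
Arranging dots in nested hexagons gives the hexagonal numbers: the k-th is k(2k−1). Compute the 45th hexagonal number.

The 45th hexagonal number is n(2n−1) with n = 45.
45·(2·45 − 1) = 45·89 = 4005.

4005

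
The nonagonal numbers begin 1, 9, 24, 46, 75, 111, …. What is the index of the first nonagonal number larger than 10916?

Solve n(7n−5)/2 > 10916 for integer n.
The largest n with value ≤ 10916 is 56 (since 10836 ≤ 10916 < 11229), so the first above is n = 57, value 11229.

57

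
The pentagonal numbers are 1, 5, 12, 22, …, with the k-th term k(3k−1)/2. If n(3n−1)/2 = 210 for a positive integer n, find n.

Set n(3n−1)/2 = 210, giving 3n² − n − 420 = 0.
The discriminant is 1 + 24·210 = 5041, and √5041 = 71.
So n = (1 + 71) / 6 = 72/6 = 12.

12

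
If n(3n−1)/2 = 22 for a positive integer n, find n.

4

Set n(3n−1)/2 = 22, giving 3n² − n − 44 = 0.
So n = (1 + 23) / 6 = 24/6 = 4.
Check: 4·(3·4 − 1)/2 = 22. ✓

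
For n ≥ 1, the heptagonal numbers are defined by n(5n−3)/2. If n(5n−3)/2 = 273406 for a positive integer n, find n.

331

Set n(5n−3)/2 = 273406, giving 5n² − 3n − 546812 = 0.
The discriminant is 9 + 40·273406 = 10936249, and √10936249 = 3307.
So n = (3 + 3307) / 10 = 3310/10 = 331.
Check: 331·(5·331 − 3)/2 = 273406. ✓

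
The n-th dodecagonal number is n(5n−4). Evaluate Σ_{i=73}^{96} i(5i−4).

854468

Σ i(5i−4) = 5Σi² − 4Σi over i = 73..96.
Σi = 4656 − 2628 = 2028 and Σi² = 299536 − 127020 = 172516.
5·172516 − 4·2028 = 854468.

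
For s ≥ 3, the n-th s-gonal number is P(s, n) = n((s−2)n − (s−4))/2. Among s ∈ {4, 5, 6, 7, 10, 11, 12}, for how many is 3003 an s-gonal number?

1

s = 4: P(4, 54) = 2916 and P(4, 55) = 3025; 3003 is not s-gonal.
s = 5: P(5, 44) = 2882 and P(5, 45) = 3015; 3003 is not s-gonal.
s = 6: P(6, 39) = 3003. ✓
s = 7: P(7, 34) = 2839 and P(7, 35) = 3010; 3003 is not s-gonal.
s = 10: P(10, 27) = 2835 and P(10, 28) = 3052; 3003 is not s-gonal.
s = 11: P(11, 26) = 2951 and P(11, 27) = 3186; 3003 is not s-gonal.
s = 12: P(12, 24) = 2784 and P(12, 25) = 3025; 3003 is not s-gonal.
Hits: s ∈ {6} → 1.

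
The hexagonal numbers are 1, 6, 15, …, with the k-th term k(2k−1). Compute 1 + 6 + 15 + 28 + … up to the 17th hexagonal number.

Σ i(2i−1) = 2Σi² − Σi over i = 1..17.
Σi = 153 and Σi² = 1785.
2·1785 − 1·153 = 3417.

3417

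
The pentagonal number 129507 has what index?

Set n(3n−1)/2 = 129507, giving 3n² − n − 259014 = 0.
The discriminant is 1 + 24·129507 = 3108169, and √3108169 = 1763.
So n = (1 + 1763) / 6 = 1764/6 = 294.

294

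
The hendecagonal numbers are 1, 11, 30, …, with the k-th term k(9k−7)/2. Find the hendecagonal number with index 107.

107·(9·107 − 7)/2 = 107·956/2 = 107·478 = 51146.

51146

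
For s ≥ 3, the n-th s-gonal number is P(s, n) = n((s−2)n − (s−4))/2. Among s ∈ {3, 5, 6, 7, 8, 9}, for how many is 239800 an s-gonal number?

s = 3: P(3, 692) = 239778 and P(3, 693) = 240471; 239800 is not s-gonal.
s = 5: P(5, 400) = 239800. ✓
s = 6: P(6, 346) = 239086 and P(6, 347) = 240471; 239800 is not s-gonal.
s = 7: P(7, 310) = 239785 and P(7, 311) = 241336; 239800 is not s-gonal.
s = 8: P(8, 283) = 239701 and P(8, 284) = 241400; 239800 is not s-gonal.
s = 9: P(9, 262) = 239599 and P(9, 263) = 241434; 239800 is not s-gonal.
Hits: s ∈ {5} → 1.

1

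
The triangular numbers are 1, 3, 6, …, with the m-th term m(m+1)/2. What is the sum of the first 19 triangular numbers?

1330

Σ i(i+1)/2 = (Σi² + Σi) / 2 over i = 1..19.
Σi = 190 and Σi² = 2470.
(1·2470 + 1·190) / 2 = 2660/2 = 1330.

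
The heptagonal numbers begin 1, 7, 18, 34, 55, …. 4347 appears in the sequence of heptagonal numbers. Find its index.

Set n(5n−3)/2 = 4347, giving 5n² − 3n − 8694 = 0.
The discriminant is 9 + 40·4347 = 173889, and √173889 = 417.
So n = (3 + 417) / 10 = 420/10 = 42.
Check: 42·(5·42 − 3)/2 = 4347. ✓

42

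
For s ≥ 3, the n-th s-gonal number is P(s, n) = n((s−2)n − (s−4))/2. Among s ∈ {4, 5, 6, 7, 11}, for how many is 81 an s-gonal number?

s = 4: P(4, 9) = 81. ✓
s = 5: P(5, 7) = 70 and P(5, 8) = 92; 81 is not s-gonal.
s = 6: P(6, 6) = 66 and P(6, 7) = 91; 81 is not s-gonal.
s = 7: P(7, 6) = 81. ✓
s = 11: P(11, 4) = 58 and P(11, 5) = 95; 81 is not s-gonal.
Hits: s ∈ {4, 7} → 2.

2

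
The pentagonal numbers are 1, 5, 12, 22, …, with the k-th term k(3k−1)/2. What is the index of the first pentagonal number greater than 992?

26

Solve n(3n−1)/2 > 992 for integer n.
The largest n with value ≤ 992 is 25 (since 925 ≤ 992 < 1001), so the first above is n = 26, value 1001.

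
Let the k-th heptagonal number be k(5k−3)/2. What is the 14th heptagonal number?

The 14th heptagonal number is n(5n−3)/2 with n = 14.
14·(5·14 − 3)/2 = 14·67/2 = 469.

469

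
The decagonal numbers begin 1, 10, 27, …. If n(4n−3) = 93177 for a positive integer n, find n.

Set n(4n−3) = 93177, giving 4n² − 3n − 93177 = 0.
The discriminant is 9 + 16·93177 = 1490841, and √1490841 = 1221.
So n = (3 + 1221) / 8 = 1224/8 = 153.

153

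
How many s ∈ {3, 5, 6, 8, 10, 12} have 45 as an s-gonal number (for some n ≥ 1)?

s = 3: P(3, 9) = 45. ✓
s = 5: P(5, 5) = 35 and P(5, 6) = 51; 45 is not s-gonal.
s = 6: P(6, 5) = 45. ✓
s = 8: P(8, 4) = 40 and P(8, 5) = 65; 45 is not s-gonal.
s = 10: P(10, 3) = 27 and P(10, 4) = 52; 45 is not s-gonal.
s = 12: P(12, 3) = 33 and P(12, 4) = 64; 45 is not s-gonal.
Hits: s ∈ {3, 6} → 2.

2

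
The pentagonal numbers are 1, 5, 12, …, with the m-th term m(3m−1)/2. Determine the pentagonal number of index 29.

The 29th pentagonal number is n(3n−1)/2 with n = 29.
29·(3·29 − 1)/2 = 29·86/2 = 29·43 = 1247.

1247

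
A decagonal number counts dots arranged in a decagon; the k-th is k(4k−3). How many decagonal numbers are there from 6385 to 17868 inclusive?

27

The n-th decagonal number is n(4n−3).
Smallest index with value ≥ 6385: n = 41 (giving 6601).
Largest index with value ≤ 17868: n = 67 (giving 17755).
Indices 41 through 67: 27 terms.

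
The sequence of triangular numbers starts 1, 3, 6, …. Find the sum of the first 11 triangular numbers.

286

Σ i(i+1)/2 = (Σi² + Σi) / 2 over i = 1..11.
Σi = 66 and Σi² = 506.
(1·506 + 1·66) / 2 = 572/2 = 286.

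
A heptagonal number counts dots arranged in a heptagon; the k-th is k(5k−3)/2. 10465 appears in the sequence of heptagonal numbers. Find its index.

Set n(5n−3)/2 = 10465, giving 5n² − 3n − 20930 = 0.
So n = (3 + 647) / 10 = 650/10 = 65.
Check: 65·(5·65 − 3)/2 = 10465. ✓

65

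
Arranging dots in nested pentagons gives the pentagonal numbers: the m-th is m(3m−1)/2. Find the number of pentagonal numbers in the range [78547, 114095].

47

The n-th pentagonal number is n(3n−1)/2.
Smallest index with value ≥ 78547: n = 229 (giving 78547).
Largest index with value ≤ 114095: n = 275 (giving 113300).
Indices 229 through 275: 47 terms.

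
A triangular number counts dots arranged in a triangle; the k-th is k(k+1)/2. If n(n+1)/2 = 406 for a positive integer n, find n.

Set n(n+1)/2 = 406, giving n² + n − 812 = 0.
The discriminant is 1 + 8·406 = 3249, and √3249 = 57.
So n = (-1 + 57) / 2 = 56/2 = 28.

28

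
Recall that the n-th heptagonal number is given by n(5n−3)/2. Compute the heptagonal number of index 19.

874

19·(5·19 − 3)/2 = 19·92/2 = 19·46 = 874.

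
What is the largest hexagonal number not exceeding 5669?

Solve n(2n−1) ≤ 5669 for integer n.
n = 53 gives 5565 ≤ 5669, while n = 54 gives 5778 > 5669; so the answer is 5565.

5565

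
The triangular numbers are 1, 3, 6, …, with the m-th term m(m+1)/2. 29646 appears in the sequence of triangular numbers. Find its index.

243

Set n(n+1)/2 = 29646, giving n² + n − 59292 = 0.
The discriminant is 1 + 8·29646 = 237169, and √237169 = 487.
So n = (-1 + 487) / 2 = 486/2 = 243.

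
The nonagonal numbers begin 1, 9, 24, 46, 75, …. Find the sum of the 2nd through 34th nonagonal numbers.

46409

Σ i(7i−5)/2 = (7Σi² − 5Σi) / 2 over i = 2..34.
Σi = 595 − 1 = 594 and Σi² = 13685 − 1 = 13684.
(7·13684 − 5·594) / 2 = 92818/2 = 46409.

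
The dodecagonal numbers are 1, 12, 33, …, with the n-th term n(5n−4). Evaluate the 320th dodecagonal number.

510720

The 320th dodecagonal number is n(5n−4) with n = 320.
320·(5·320 − 4) = 320·1596 = 510720.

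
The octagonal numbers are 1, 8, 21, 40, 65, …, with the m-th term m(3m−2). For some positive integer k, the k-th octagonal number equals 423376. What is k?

376

Set n(3n−2) = 423376, giving 3n² − 2n − 423376 = 0.
The discriminant is 4 + 12·423376 = 5080516, and √5080516 = 2254.
So n = (2 + 2254) / 6 = 2256/6 = 376.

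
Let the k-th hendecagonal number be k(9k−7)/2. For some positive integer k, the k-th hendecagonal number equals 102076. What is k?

Set n(9n−7)/2 = 102076, giving 9n² − 7n − 204152 = 0.
The discriminant is 49 + 72·102076 = 7349521, and √7349521 = 2711.
So n = (7 + 2711) / 18 = 2718/18 = 151.
Check: 151·(9·151 − 7)/2 = 102076. ✓

151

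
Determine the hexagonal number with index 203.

82215

The 203rd hexagonal number is n(2n−1) with n = 203.
203·(2·203 − 1) = 203·405 = 82215.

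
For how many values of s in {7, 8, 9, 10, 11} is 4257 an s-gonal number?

1

s = 7: P(7, 41) = 4141 and P(7, 42) = 4347; 4257 is not s-gonal.
s = 8: P(8, 38) = 4256 and P(8, 39) = 4485; 4257 is not s-gonal.
s = 9: P(9, 35) = 4200 and P(9, 36) = 4446; 4257 is not s-gonal.
s = 10: P(10, 33) = 4257. ✓
s = 11: P(11, 31) = 4216 and P(11, 32) = 4496; 4257 is not s-gonal.
Hits: s ∈ {10} → 1.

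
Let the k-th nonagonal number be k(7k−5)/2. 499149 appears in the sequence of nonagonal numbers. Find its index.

Set n(7n−5)/2 = 499149, giving 7n² − 5n − 998298 = 0.
The discriminant is 25 + 56·499149 = 27952369, and √27952369 = 5287.
So n = (5 + 5287) / 14 = 5292/14 = 378.

378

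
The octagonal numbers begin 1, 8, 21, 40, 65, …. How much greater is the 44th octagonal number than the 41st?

759

44·(3·44 − 2) = 5720 and 41·(3·41 − 2) = 4961.
Difference: 5720 − 4961 = 759.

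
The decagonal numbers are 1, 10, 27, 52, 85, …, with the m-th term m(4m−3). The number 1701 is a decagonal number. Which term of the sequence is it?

Set n(4n−3) = 1701, giving 4n² − 3n − 1701 = 0.
So n = (3 + 165) / 8 = 168/8 = 21.

21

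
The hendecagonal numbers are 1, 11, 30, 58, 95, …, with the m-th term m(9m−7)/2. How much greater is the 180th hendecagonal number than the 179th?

Consecutive hendecagonal numbers differ by 9n − 8: here 9·180 − 8 = 1612.

1612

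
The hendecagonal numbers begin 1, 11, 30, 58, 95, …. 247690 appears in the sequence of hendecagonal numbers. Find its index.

235

Set n(9n−7)/2 = 247690, giving 9n² − 7n − 495380 = 0.
The discriminant is 49 + 72·247690 = 17833729, and √17833729 = 4223.
So n = (7 + 4223) / 18 = 4230/18 = 235.
Check: 235·(9·235 − 7)/2 = 247690. ✓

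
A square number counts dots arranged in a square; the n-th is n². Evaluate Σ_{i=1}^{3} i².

14

Σ_{i=1}^{3} i² = 3·4·7/6 = 14.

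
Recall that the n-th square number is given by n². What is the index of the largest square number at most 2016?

44

Solve n² ≤ 2016 for integer n.
n = 44 gives 1936 ≤ 2016, while n = 45 gives 2025 > 2016; so the answer is index 44.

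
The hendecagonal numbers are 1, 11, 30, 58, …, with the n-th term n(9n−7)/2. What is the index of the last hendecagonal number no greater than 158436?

188

Solve n(9n−7)/2 ≤ 158436 for integer n.
n = 188 gives 158390 ≤ 158436, while n = 189 gives 160083 > 158436; so the answer is index 188.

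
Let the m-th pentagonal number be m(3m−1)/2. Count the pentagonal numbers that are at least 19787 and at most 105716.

150

The n-th pentagonal number is n(3n−1)/2.
Smallest index with value ≥ 19787: n = 116 (giving 20126).
Largest index with value ≤ 105716: n = 265 (giving 105205).
Indices 116 through 265: 150 terms.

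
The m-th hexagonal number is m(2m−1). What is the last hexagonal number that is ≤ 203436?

Solve n(2n−1) ≤ 203436 for integer n.
n = 319 gives 203203 ≤ 203436, while n = 320 gives 204480 > 203436; so the answer is 203203.

203203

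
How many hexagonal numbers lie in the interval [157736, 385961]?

158

The n-th hexagonal number is n(2n−1).
Smallest index with value ≥ 157736: n = 282 (giving 158766).
Largest index with value ≤ 385961: n = 439 (giving 385003).
Indices 282 through 439: 158 terms.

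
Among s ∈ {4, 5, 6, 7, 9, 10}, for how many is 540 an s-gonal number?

2

s = 4: P(4, 23) = 529 and P(4, 24) = 576; 540 is not s-gonal.
s = 5: P(5, 19) = 532 and P(5, 20) = 590; 540 is not s-gonal.
s = 6: P(6, 16) = 496 and P(6, 17) = 561; 540 is not s-gonal.
s = 7: P(7, 15) = 540. ✓
s = 9: P(9, 12) = 474 and P(9, 13) = 559; 540 is not s-gonal.
s = 10: P(10, 12) = 540. ✓
Hits: s ∈ {7, 10} → 2.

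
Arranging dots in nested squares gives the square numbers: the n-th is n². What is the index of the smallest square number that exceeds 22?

Solve n² > 22 for integer n.
The largest n with value ≤ 22 is 4 (since 16 ≤ 22 < 25), so the first above is n = 5, value 25.

5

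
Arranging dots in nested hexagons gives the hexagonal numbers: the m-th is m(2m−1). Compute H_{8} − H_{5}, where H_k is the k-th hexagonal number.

75

8·(2·8 − 1) = 120 and 5·(2·5 − 1) = 45.
Difference: 120 − 45 = 75.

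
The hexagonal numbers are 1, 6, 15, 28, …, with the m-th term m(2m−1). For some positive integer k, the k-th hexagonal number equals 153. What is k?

9

Set n(2n−1) = 153, giving 2n² − n − 153 = 0.
The discriminant is 1 + 8·153 = 1225, and √1225 = 35.
So n = (1 + 35) / 4 = 36/4 = 9.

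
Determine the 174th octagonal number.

90480

The 174th octagonal number is n(3n−2) with n = 174.
174·(3·174 − 2) = 174·520 = 90480.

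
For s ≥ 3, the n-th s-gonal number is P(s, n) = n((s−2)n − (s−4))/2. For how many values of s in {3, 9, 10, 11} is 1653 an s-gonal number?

1

s = 3: P(3, 57) = 1653. ✓
s = 9: P(9, 22) = 1639 and P(9, 23) = 1794; 1653 is not s-gonal.
s = 10: P(10, 20) = 1540 and P(10, 21) = 1701; 1653 is not s-gonal.
s = 11: P(11, 19) = 1558 and P(11, 20) = 1730; 1653 is not s-gonal.
Hits: s ∈ {3} → 1.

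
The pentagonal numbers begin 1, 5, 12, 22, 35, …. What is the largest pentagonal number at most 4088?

Solve n(3n−1)/2 ≤ 4088 for integer n.
n = 52 gives 4030 ≤ 4088, while n = 53 gives 4187 > 4088; so the answer is 4030.

4030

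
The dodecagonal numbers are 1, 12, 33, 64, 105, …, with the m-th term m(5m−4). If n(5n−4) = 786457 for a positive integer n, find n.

397

Set n(5n−4) = 786457, giving 5n² − 4n − 786457 = 0.
The discriminant is 16 + 20·786457 = 15729156, and √15729156 = 3966.
So n = (4 + 3966) / 10 = 3970/10 = 397.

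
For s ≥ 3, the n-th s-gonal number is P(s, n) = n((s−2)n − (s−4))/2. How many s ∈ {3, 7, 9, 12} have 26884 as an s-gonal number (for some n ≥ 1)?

2

s = 3: P(3, 231) = 26796 and P(3, 232) = 27028; 26884 is not s-gonal.
s = 7: P(7, 104) = 26884. ✓
s = 9: P(9, 88) = 26884. ✓
s = 12: P(12, 73) = 26353 and P(12, 74) = 27084; 26884 is not s-gonal.
Hits: s ∈ {7, 9} → 2.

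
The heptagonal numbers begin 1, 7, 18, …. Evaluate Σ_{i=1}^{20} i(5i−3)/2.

Σ i(5i−3)/2 = (5Σi² − 3Σi) / 2 over i = 1..20.
Σi = 210 and Σi² = 2870.
(5·2870 − 3·210) / 2 = 13720/2 = 6860.

6860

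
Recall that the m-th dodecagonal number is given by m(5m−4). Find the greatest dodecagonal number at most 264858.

263580

Solve n(5n−4) ≤ 264858 for integer n.
n = 230 gives 263580 ≤ 264858, while n = 231 gives 265881 > 264858; so the answer is 263580.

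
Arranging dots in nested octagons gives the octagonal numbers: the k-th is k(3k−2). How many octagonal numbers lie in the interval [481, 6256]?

The n-th octagonal number is n(3n−2).
Smallest index with value ≥ 481: n = 13 (giving 481).
Largest index with value ≤ 6256: n = 46 (giving 6256).
Indices 13 through 46: 34 terms.

34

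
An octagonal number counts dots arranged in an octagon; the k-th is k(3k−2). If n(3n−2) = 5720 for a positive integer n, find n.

44

Set n(3n−2) = 5720, giving 3n² − 2n − 5720 = 0.
The discriminant is 4 + 12·5720 = 68644, and √68644 = 262.
So n = (2 + 262) / 6 = 264/6 = 44.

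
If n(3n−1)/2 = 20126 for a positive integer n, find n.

116

Set n(3n−1)/2 = 20126, giving 3n² − n − 40252 = 0.
So n = (1 + 695) / 6 = 696/6 = 116.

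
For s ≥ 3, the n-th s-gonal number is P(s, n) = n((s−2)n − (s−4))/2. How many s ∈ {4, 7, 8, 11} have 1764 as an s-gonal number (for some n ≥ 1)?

1

s = 4: P(4, 42) = 1764. ✓
s = 7: P(7, 26) = 1651 and P(7, 27) = 1782; 1764 is not s-gonal.
s = 8: P(8, 24) = 1680 and P(8, 25) = 1825; 1764 is not s-gonal.
s = 11: P(11, 20) = 1730 and P(11, 21) = 1911; 1764 is not s-gonal.
Hits: s ∈ {4} → 1.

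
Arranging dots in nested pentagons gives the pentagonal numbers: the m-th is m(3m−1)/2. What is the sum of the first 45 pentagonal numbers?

46575

Σ i(3i−1)/2 = (3Σi² − Σi) / 2 over i = 1..45.
Σi = 1035 and Σi² = 31395.
(3·31395 − 1·1035) / 2 = 93150/2 = 46575.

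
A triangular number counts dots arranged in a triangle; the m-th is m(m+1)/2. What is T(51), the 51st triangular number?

51·52/2 = 2652/2 = 1326.

1326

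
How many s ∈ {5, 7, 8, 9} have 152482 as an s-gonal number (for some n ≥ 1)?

s = 5: P(5, 319) = 152482. ✓
s = 7: P(7, 247) = 152152 and P(7, 248) = 153388; 152482 is not s-gonal.
s = 8: P(8, 225) = 151425 and P(8, 226) = 152776; 152482 is not s-gonal.
s = 9: P(9, 209) = 152361 and P(9, 210) = 153825; 152482 is not s-gonal.
Hits: s ∈ {5} → 1.

1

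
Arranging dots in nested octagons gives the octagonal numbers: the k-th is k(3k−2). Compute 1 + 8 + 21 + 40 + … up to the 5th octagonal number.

Σ i(3i−2) = 3Σi² − 2Σi over i = 1..5.
Σi = 15 and Σi² = 55.
3·55 − 2·15 = 135.

135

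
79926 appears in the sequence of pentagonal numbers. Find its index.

Set n(3n−1)/2 = 79926, giving 3n² − n − 159852 = 0.
The discriminant is 1 + 24·79926 = 1918225, and √1918225 = 1385.
So n = (1 + 1385) / 6 = 1386/6 = 231.
Check: 231·(3·231 − 1)/2 = 79926. ✓

231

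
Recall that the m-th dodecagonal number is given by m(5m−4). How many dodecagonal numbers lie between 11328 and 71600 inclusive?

The n-th dodecagonal number is n(5n−4).
Smallest index with value ≥ 11328: n = 48 (giving 11328).
Largest index with value ≤ 71600: n = 120 (giving 71520).
Indices 48 through 120: 73 terms.

73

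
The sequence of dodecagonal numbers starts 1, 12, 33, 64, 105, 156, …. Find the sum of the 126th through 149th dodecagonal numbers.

2261300

Σ i(5i−4) = 5Σi² − 4Σi over i = 126..149.
Σi = 11175 − 7875 = 3300 and Σi² = 1113775 − 658875 = 454900.
5·454900 − 4·3300 = 2261300.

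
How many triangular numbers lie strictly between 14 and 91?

The n-th triangular number is n(n+1)/2.
Smallest index with value > 14: n = 5 (giving 15).
Largest index with value < 91: n = 12 (giving 78).
Indices 5 through 12: 8 terms.

8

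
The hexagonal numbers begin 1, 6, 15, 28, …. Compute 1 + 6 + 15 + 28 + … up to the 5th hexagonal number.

95

Σ i(2i−1) = 2Σi² − Σi over i = 1..5.
Σi = 15 and Σi² = 55.
2·55 − 1·15 = 95.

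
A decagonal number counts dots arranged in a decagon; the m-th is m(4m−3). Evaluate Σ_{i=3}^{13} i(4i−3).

Σ i(4i−3) = 4Σi² − 3Σi over i = 3..13.
Σi = 91 − 3 = 88 and Σi² = 819 − 5 = 814.
4·814 − 3·88 = 2992.

2992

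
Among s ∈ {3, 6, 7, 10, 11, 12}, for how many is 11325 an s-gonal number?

s = 3: P(3, 150) = 11325. ✓
s = 6: P(6, 75) = 11175 and P(6, 76) = 11476; 11325 is not s-gonal.
s = 7: P(7, 67) = 11122 and P(7, 68) = 11458; 11325 is not s-gonal.
s = 10: P(10, 53) = 11077 and P(10, 54) = 11502; 11325 is not s-gonal.
s = 11: P(11, 50) = 11075 and P(11, 51) = 11526; 11325 is not s-gonal.
s = 12: P(12, 47) = 10857 and P(12, 48) = 11328; 11325 is not s-gonal.
Hits: s ∈ {3} → 1.

1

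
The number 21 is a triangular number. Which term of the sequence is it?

6

Set n(n+1)/2 = 21, giving n² + n − 42 = 0.
The discriminant is 1 + 8·21 = 169, and √169 = 13.
So n = (-1 + 13) / 2 = 12/2 = 6.
Check: 6·7/2 = 21. ✓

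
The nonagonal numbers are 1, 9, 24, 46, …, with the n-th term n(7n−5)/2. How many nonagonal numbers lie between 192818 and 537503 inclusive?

157

The n-th nonagonal number is n(7n−5)/2.
Smallest index with value ≥ 192818: n = 236 (giving 194346).
Largest index with value ≤ 537503: n = 392 (giving 536844).
Indices 236 through 392: 157 terms.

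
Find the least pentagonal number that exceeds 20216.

Solve n(3n−1)/2 > 20216 for integer n.
The largest n with value ≤ 20216 is 116 (since 20126 ≤ 20216 < 20475), so the first above is n = 117, value 20475.

20475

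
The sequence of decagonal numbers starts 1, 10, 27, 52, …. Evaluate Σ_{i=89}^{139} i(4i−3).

Σ i(4i−3) = 4Σi² − 3Σi over i = 89..139.
Σi = 9730 − 3916 = 5814 and Σi² = 904890 − 231044 = 673846.
4·673846 − 3·5814 = 2677942.

2677942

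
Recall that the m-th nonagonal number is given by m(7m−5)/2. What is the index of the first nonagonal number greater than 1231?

20

Solve n(7n−5)/2 > 1231 for integer n.
The largest n with value ≤ 1231 is 19 (since 1216 ≤ 1231 < 1350), so the first above is n = 20, value 1350.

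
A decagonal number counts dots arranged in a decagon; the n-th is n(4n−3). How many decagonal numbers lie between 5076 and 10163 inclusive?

The n-th decagonal number is n(4n−3).
Smallest index with value ≥ 5076: n = 36 (giving 5076).
Largest index with value ≤ 10163: n = 50 (giving 9850).
Indices 36 through 50: 15 terms.

15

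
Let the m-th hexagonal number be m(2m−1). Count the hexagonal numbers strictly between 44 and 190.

The n-th hexagonal number is n(2n−1).
Smallest index with value > 44: n = 5 (giving 45).
Largest index with value < 190: n = 9 (giving 153).
Indices 5 through 9: 5 terms.

5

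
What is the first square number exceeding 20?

Solve n² > 20 for integer n.
The largest n with value ≤ 20 is 4 (since 16 ≤ 20 < 25), so the first above is n = 5, value 25.

25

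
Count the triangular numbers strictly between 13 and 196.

The n-th triangular number is n(n+1)/2.
Smallest index with value > 13: n = 5 (giving 15).
Largest index with value < 196: n = 19 (giving 190).
Indices 5 through 19: 15 terms.

15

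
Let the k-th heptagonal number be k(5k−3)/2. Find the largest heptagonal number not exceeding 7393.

Solve n(5n−3)/2 ≤ 7393 for integer n.
n = 54 gives 7209 ≤ 7393, while n = 55 gives 7480 > 7393; so the answer is 7209.

7209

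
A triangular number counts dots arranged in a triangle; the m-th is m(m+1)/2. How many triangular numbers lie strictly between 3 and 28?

4

The n-th triangular number is n(n+1)/2.
Smallest index with value > 3: n = 3 (giving 6).
Largest index with value < 28: n = 6 (giving 21).
Indices 3 through 6: 4 terms.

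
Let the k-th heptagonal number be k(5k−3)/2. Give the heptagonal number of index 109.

29539

109·(5·109 − 3)/2 = 109·542/2 = 109·271 = 29539.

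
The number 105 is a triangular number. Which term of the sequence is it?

Set n(n+1)/2 = 105, giving n² + n − 210 = 0.
So n = (-1 + 29) / 2 = 28/2 = 14.

14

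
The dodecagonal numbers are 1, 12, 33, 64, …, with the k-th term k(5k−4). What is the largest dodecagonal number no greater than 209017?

Solve n(5n−4) ≤ 209017 for integer n.
n = 204 gives 207264 ≤ 209017, while n = 205 gives 209305 > 209017; so the answer is 207264.

207264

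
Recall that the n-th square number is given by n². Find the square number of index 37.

The 37th square number is n² with n = 37.
37² = 1369.

1369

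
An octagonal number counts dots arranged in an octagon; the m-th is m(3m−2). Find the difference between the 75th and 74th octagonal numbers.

Consecutive octagonal numbers differ by 6n − 5: here 6·75 − 5 = 445.

445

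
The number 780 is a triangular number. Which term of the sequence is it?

39

Set n(n+1)/2 = 780, giving n² + n − 1560 = 0.
The discriminant is 1 + 8·780 = 6241, and √6241 = 79.
So n = (-1 + 79) / 2 = 78/2 = 39.
Check: 39·40/2 = 780. ✓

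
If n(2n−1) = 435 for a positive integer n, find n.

Set n(2n−1) = 435, giving 2n² − n − 435 = 0.
The discriminant is 1 + 8·435 = 3481, and √3481 = 59.
So n = (1 + 59) / 4 = 60/4 = 15.

15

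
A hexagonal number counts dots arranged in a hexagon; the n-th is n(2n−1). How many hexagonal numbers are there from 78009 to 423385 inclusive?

The n-th hexagonal number is n(2n−1).
Smallest index with value ≥ 78009: n = 198 (giving 78210).
Largest index with value ≤ 423385: n = 460 (giving 422740).
Indices 198 through 460: 263 terms.

263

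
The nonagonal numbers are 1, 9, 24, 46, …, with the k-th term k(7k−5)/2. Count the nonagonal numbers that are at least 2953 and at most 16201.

39

The n-th nonagonal number is n(7n−5)/2.
Smallest index with value ≥ 2953: n = 30 (giving 3075).
Largest index with value ≤ 16201: n = 68 (giving 16014).
Indices 30 through 68: 39 terms.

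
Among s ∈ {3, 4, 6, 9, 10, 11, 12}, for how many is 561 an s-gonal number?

s = 3: P(3, 33) = 561. ✓
s = 4: P(4, 23) = 529 and P(4, 24) = 576; 561 is not s-gonal.
s = 6: P(6, 17) = 561. ✓
s = 9: P(9, 13) = 559 and P(9, 14) = 651; 561 is not s-gonal.
s = 10: P(10, 12) = 540 and P(10, 13) = 637; 561 is not s-gonal.
s = 11: P(11, 11) = 506 and P(11, 12) = 606; 561 is not s-gonal.
s = 12: P(12, 11) = 561. ✓
Hits: s ∈ {3, 6, 12} → 3.

3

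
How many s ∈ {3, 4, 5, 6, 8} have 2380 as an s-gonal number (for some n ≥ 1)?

1

s = 3: P(3, 68) = 2346 and P(3, 69) = 2415; 2380 is not s-gonal.
s = 4: P(4, 48) = 2304 and P(4, 49) = 2401; 2380 is not s-gonal.
s = 5: P(5, 40) = 2380. ✓
s = 6: P(6, 34) = 2278 and P(6, 35) = 2415; 2380 is not s-gonal.
s = 8: P(8, 28) = 2296 and P(8, 29) = 2465; 2380 is not s-gonal.
Hits: s ∈ {5} → 1.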